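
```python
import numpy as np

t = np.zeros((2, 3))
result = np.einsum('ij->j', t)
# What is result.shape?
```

(3,)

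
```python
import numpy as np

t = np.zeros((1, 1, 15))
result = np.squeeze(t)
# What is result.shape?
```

(15,)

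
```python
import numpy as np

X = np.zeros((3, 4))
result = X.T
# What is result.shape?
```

(4, 3)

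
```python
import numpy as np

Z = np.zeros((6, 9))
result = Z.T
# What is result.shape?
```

(9, 6)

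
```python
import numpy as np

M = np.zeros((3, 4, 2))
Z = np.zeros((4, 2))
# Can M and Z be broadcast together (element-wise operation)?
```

Yes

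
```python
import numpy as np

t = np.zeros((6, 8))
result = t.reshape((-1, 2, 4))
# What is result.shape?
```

(6, 2, 4)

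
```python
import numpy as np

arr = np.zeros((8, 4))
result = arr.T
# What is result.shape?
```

(4, 8)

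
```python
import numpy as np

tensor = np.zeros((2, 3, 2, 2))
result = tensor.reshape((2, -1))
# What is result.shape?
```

(2, 12)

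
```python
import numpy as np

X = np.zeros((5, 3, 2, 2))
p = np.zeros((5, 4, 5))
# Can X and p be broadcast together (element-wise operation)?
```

No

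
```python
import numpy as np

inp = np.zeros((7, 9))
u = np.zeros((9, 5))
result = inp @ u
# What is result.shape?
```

(7, 5)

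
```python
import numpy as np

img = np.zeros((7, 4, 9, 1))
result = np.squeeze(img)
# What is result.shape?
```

(7, 4, 9)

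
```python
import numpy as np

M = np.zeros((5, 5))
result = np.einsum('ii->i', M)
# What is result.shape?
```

(5,)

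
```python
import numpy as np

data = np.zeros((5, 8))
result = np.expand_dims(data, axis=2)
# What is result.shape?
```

(5, 8, 1)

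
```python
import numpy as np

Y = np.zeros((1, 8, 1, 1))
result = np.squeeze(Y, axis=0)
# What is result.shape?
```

(8, 1, 1)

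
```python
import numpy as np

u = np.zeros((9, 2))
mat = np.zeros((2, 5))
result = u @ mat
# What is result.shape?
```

(9, 5)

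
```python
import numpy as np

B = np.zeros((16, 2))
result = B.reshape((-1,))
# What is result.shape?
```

(32,)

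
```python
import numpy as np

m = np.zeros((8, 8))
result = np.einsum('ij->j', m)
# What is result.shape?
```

(8,)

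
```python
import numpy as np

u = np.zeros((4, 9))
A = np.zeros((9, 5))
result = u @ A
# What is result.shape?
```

(4, 5)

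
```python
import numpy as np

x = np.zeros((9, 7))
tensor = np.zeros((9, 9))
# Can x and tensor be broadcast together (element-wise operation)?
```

No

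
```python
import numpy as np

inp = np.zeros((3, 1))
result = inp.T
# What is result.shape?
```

(1, 3)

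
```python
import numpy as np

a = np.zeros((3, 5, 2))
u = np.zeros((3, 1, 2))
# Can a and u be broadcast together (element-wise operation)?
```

Yes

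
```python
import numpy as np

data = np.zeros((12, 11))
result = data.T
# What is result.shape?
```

(11, 12)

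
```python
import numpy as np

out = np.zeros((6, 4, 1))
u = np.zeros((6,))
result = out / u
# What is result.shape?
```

(6, 4, 6)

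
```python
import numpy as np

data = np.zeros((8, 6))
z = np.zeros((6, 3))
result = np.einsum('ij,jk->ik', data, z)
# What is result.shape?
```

(8, 3)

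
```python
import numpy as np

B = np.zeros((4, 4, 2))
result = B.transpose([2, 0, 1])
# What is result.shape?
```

(2, 4, 4)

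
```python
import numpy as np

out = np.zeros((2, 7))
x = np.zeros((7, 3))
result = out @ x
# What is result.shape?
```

(2, 3)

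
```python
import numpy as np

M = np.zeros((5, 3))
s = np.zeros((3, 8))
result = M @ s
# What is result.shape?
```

(5, 8)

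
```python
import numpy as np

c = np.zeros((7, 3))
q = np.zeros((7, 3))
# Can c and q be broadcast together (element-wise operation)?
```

Yes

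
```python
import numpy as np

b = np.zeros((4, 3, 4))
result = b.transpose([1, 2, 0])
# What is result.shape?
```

(3, 4, 4)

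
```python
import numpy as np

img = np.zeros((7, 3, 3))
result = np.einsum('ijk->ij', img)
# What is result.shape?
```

(7, 3)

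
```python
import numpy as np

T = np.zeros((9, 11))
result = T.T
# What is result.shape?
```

(11, 9)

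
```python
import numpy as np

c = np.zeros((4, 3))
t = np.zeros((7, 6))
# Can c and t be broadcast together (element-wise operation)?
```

No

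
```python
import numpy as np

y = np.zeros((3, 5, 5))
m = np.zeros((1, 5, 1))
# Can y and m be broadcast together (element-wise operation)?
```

Yes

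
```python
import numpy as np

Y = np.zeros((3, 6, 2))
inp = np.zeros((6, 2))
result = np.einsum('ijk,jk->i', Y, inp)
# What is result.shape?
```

(3,)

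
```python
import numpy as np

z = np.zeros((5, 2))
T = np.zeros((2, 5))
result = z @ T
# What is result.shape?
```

(5, 5)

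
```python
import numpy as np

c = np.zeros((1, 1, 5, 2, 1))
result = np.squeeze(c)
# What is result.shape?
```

(5, 2)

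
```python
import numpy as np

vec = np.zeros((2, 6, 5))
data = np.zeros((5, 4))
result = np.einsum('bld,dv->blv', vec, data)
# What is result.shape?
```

(2, 6, 4)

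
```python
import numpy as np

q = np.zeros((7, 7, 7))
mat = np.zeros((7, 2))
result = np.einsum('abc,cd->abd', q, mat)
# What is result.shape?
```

(7, 7, 2)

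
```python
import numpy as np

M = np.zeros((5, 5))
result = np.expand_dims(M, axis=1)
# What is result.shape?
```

(5, 1, 5)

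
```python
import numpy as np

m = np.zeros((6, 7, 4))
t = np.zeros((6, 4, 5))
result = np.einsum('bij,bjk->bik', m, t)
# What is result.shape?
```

(6, 7, 5)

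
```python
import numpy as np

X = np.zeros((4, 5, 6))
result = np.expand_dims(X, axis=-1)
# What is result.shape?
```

(4, 5, 6, 1)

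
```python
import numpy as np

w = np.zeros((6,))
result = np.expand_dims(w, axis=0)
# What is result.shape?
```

(1, 6)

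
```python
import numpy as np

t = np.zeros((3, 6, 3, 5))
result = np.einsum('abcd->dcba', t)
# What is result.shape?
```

(5, 3, 6, 3)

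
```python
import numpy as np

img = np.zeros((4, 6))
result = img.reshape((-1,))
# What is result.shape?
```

(24,)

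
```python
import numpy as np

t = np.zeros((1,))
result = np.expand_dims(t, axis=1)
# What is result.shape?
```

(1, 1)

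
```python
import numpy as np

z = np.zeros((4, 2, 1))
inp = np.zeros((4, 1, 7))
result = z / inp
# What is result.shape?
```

(4, 2, 7)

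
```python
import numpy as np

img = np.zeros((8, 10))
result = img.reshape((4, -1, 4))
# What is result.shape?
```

(4, 5, 4)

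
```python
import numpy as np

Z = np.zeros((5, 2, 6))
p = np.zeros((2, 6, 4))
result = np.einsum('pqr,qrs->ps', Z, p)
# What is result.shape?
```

(5, 4)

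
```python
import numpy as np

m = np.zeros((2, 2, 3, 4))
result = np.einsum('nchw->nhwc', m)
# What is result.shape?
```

(2, 3, 4, 2)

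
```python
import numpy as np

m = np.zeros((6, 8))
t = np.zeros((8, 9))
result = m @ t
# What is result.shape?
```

(6, 9)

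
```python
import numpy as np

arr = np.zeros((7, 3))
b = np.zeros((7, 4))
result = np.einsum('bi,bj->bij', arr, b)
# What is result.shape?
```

(7, 3, 4)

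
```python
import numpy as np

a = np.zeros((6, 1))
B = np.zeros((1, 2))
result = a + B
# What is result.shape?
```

(6, 2)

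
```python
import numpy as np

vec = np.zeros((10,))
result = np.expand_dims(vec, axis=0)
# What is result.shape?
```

(1, 10)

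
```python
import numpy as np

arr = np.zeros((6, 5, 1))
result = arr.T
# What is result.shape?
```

(1, 5, 6)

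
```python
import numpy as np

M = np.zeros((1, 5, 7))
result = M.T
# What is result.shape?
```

(7, 5, 1)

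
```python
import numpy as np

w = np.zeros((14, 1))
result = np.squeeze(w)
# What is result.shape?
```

(14,)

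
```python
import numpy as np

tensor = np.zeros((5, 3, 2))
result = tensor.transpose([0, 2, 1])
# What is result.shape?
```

(5, 2, 3)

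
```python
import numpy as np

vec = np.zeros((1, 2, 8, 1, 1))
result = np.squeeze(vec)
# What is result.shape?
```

(2, 8)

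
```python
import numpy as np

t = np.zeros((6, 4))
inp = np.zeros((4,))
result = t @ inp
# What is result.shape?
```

(6,)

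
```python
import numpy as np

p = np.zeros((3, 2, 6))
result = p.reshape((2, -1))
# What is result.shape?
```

(2, 18)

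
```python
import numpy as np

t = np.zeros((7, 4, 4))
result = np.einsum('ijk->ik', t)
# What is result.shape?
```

(7, 4)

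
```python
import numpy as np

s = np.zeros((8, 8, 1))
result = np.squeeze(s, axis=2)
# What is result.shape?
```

(8, 8)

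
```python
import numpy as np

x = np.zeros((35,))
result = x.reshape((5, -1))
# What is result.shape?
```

(5, 7)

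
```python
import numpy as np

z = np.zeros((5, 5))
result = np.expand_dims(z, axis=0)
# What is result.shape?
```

(1, 5, 5)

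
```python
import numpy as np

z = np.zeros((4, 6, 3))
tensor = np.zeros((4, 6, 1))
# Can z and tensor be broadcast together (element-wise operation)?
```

Yes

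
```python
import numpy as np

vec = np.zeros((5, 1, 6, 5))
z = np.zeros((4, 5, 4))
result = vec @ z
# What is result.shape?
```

(5, 4, 6, 4)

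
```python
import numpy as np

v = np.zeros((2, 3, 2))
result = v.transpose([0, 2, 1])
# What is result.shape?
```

(2, 2, 3)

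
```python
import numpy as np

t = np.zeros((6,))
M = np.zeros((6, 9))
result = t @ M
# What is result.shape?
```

(9,)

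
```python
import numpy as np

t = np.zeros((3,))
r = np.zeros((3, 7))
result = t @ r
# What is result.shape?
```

(7,)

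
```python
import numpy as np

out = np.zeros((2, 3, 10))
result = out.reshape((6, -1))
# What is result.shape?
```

(6, 10)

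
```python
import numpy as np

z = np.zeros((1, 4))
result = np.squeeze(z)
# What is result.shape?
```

(4,)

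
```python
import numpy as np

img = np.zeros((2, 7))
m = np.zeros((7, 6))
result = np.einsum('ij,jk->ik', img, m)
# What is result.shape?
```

(2, 6)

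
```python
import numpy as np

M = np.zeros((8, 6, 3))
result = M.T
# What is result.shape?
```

(3, 6, 8)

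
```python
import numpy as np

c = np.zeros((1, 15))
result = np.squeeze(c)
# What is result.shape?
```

(15,)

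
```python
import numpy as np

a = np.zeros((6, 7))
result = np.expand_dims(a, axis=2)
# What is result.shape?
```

(6, 7, 1)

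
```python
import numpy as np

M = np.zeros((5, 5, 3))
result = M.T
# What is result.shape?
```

(3, 5, 5)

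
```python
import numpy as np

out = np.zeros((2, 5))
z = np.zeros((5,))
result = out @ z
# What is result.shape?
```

(2,)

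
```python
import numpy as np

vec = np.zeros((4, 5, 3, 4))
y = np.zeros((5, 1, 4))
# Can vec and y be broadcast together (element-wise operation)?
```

Yes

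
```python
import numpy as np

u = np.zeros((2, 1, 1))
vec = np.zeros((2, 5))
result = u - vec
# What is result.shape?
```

(2, 2, 5)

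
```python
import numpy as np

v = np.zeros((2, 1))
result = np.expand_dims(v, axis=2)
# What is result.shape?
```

(2, 1, 1)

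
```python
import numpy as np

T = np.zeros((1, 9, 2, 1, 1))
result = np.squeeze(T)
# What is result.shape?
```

(9, 2)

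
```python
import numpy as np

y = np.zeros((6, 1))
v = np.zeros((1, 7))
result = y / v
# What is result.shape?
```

(6, 7)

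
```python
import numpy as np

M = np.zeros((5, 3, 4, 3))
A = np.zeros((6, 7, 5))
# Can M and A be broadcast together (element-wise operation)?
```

No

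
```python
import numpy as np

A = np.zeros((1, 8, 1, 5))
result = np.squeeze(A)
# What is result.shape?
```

(8, 5)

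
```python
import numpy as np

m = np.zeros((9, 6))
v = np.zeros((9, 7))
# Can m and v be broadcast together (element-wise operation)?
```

No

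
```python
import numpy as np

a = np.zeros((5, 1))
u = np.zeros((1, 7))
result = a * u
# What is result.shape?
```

(5, 7)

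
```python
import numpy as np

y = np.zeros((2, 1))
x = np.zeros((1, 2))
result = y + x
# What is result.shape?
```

(2, 2)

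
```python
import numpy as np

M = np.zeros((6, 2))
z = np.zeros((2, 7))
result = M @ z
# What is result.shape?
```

(6, 7)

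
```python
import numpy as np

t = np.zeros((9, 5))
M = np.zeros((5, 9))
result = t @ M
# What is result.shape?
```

(9, 9)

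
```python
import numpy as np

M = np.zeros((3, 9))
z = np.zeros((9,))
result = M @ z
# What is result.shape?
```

(3,)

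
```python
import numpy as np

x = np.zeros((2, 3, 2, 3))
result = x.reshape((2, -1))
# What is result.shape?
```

(2, 18)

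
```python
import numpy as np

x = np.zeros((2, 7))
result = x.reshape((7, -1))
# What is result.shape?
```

(7, 2)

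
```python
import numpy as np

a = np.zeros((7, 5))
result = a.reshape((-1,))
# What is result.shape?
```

(35,)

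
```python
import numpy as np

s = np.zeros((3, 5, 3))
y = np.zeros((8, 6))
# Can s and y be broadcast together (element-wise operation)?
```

No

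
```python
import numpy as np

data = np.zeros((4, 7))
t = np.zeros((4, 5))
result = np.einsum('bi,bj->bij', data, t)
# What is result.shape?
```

(4, 7, 5)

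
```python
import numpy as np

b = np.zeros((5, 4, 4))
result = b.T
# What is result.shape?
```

(4, 4, 5)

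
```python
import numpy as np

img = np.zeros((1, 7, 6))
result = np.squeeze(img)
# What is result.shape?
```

(7, 6)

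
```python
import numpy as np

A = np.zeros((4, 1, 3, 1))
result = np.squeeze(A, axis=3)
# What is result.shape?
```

(4, 1, 3)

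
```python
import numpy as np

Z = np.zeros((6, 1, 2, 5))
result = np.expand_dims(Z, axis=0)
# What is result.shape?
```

(1, 6, 1, 2, 5)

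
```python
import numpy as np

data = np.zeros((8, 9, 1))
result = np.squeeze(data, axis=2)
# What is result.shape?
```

(8, 9)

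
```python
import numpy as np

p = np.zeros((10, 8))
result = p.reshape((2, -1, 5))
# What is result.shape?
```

(2, 8, 5)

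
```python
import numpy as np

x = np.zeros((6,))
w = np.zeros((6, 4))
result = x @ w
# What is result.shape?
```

(4,)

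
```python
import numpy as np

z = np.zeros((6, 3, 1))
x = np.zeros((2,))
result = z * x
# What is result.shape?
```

(6, 3, 2)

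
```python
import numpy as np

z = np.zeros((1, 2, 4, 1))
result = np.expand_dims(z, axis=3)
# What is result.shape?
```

(1, 2, 4, 1, 1)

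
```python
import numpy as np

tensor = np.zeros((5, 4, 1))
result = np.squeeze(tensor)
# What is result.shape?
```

(5, 4)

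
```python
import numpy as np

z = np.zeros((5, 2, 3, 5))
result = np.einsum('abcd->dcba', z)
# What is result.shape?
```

(5, 3, 2, 5)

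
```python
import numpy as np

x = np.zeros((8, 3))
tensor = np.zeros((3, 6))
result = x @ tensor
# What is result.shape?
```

(8, 6)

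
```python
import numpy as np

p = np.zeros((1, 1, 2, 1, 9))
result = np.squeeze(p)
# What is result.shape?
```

(2, 9)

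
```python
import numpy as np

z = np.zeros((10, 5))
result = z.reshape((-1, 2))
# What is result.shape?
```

(25, 2)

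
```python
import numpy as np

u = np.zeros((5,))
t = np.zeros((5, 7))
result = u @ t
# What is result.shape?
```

(7,)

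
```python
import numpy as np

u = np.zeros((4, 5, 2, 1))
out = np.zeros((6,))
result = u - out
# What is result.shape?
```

(4, 5, 2, 6)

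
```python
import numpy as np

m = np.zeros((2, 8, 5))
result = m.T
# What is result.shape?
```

(5, 8, 2)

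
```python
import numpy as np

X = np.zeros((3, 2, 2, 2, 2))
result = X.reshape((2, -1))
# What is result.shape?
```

(2, 24)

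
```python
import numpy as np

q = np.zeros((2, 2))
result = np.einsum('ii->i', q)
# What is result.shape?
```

(2,)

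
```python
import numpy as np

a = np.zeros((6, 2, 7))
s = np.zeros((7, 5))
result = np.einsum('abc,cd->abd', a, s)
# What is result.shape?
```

(6, 2, 5)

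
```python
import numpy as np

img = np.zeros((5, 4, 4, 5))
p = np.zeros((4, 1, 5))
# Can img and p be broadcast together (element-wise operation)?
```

Yes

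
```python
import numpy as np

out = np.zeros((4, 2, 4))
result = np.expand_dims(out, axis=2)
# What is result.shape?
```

(4, 2, 1, 4)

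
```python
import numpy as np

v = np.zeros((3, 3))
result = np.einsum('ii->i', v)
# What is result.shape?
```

(3,)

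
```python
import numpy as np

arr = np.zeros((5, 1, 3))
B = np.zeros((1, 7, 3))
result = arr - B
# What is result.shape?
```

(5, 7, 3)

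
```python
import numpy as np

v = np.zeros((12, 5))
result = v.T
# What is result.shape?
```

(5, 12)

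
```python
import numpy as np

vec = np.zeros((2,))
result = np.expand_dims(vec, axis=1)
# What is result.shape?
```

(2, 1)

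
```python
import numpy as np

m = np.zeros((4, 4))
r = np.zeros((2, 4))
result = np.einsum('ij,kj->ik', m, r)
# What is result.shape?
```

(4, 2)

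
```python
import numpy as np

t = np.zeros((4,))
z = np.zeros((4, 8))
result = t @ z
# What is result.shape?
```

(8,)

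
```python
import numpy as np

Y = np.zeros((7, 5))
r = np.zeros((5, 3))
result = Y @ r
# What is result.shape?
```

(7, 3)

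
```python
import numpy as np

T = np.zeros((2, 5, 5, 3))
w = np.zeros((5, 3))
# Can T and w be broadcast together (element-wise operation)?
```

Yes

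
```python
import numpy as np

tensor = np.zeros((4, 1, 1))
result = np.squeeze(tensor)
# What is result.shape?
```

(4,)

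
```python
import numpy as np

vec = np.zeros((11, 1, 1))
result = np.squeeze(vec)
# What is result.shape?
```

(11,)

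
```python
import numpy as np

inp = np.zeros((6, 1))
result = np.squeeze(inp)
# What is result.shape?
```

(6,)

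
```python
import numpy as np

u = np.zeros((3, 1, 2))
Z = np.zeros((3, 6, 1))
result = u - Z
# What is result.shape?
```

(3, 6, 2)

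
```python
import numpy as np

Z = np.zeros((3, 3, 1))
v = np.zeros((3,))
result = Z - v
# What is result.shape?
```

(3, 3, 3)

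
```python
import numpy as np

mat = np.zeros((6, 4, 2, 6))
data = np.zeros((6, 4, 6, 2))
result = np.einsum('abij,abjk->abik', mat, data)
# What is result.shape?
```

(6, 4, 2, 2)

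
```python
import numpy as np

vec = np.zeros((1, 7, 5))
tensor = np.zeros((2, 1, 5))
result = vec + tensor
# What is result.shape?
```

(2, 7, 5)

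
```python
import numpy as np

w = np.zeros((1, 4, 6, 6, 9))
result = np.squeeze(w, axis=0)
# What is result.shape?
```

(4, 6, 6, 9)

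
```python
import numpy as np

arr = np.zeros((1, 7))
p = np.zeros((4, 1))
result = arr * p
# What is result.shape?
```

(4, 7)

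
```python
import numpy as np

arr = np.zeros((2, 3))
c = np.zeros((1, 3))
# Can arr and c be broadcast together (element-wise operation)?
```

Yes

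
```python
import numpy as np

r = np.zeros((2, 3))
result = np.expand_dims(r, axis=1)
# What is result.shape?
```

(2, 1, 3)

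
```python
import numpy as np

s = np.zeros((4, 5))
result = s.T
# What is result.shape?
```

(5, 4)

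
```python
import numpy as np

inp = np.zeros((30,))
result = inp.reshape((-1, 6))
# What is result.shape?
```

(5, 6)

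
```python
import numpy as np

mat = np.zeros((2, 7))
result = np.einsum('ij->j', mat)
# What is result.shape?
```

(7,)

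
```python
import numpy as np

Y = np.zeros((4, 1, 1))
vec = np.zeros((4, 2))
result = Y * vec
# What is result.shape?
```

(4, 4, 2)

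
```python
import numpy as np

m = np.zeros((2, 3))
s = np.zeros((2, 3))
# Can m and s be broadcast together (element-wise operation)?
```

Yes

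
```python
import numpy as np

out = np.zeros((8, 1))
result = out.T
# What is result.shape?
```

(1, 8)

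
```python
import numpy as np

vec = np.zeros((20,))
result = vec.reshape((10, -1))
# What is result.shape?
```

(10, 2)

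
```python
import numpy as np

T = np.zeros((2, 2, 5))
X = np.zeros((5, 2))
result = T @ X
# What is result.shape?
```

(2, 2, 2)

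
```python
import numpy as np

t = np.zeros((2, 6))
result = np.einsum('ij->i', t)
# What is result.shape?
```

(2,)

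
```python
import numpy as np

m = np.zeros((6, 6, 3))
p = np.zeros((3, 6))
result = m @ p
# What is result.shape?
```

(6, 6, 6)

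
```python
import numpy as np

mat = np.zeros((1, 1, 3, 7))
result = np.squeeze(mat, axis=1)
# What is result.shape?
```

(1, 3, 7)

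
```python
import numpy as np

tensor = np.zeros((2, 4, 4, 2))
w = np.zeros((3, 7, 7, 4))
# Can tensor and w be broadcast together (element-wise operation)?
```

No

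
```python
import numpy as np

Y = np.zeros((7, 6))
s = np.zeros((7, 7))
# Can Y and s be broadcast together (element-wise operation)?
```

No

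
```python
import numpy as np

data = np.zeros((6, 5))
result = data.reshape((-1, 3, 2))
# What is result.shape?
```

(5, 3, 2)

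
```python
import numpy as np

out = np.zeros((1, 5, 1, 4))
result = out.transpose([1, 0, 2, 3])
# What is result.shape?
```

(5, 1, 1, 4)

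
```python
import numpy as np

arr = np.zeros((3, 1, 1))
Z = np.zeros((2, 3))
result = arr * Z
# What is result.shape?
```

(3, 2, 3)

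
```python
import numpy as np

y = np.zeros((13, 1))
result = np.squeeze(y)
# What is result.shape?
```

(13,)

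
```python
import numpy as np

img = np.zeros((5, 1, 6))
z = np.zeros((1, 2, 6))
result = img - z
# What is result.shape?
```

(5, 2, 6)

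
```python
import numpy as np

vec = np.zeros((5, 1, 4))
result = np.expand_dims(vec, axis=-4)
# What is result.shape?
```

(1, 5, 1, 4)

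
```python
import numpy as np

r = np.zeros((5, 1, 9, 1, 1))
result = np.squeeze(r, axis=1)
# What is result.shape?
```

(5, 9, 1, 1)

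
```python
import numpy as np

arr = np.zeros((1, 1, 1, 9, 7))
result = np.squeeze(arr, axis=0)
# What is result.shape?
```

(1, 1, 9, 7)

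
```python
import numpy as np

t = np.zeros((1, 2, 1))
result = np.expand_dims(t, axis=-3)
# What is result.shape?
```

(1, 1, 2, 1)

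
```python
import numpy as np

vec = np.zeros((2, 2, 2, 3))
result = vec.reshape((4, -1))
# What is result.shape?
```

(4, 6)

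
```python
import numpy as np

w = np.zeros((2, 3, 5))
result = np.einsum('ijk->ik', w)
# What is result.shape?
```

(2, 5)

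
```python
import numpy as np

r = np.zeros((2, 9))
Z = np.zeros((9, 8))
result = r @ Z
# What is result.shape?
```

(2, 8)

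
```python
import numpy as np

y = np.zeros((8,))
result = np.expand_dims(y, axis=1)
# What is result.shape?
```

(8, 1)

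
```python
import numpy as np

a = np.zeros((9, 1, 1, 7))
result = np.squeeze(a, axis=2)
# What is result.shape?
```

(9, 1, 7)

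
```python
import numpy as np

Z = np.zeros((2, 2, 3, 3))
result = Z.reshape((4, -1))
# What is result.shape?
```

(4, 9)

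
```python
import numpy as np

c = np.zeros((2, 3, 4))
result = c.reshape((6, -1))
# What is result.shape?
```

(6, 4)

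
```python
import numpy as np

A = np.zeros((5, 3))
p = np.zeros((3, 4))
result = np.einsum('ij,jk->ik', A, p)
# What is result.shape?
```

(5, 4)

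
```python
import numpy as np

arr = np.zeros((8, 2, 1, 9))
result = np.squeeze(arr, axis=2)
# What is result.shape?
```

(8, 2, 9)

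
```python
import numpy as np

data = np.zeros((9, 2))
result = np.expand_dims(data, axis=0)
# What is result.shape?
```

(1, 9, 2)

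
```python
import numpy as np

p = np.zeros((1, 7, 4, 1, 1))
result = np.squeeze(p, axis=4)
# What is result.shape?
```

(1, 7, 4, 1)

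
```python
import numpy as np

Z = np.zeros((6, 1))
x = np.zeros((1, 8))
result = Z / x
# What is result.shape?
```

(6, 8)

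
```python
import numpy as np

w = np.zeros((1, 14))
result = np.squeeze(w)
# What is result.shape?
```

(14,)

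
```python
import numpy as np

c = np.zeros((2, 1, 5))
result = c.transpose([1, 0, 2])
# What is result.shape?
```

(1, 2, 5)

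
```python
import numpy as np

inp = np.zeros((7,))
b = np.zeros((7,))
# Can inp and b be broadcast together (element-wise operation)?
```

Yes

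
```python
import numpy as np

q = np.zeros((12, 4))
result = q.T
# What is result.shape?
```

(4, 12)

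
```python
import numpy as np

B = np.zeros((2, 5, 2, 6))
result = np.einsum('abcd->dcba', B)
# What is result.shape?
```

(6, 2, 5, 2)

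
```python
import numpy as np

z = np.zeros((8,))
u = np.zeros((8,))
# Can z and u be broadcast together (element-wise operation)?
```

Yes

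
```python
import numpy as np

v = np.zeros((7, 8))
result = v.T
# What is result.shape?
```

(8, 7)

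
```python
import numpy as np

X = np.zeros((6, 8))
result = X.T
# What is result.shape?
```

(8, 6)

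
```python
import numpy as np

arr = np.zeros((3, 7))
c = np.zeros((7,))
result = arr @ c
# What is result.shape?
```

(3,)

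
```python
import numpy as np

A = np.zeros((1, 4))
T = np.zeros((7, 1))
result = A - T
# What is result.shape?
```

(7, 4)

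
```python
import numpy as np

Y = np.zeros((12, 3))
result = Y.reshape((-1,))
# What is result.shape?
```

(36,)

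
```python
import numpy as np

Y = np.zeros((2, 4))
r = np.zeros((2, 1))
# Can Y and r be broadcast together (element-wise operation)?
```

Yes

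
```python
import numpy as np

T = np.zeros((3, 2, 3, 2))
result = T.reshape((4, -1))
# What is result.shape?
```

(4, 9)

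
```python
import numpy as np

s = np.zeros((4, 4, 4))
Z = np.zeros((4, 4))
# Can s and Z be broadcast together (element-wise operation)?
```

Yes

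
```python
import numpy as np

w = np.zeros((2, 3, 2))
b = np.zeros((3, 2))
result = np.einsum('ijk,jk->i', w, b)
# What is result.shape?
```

(2,)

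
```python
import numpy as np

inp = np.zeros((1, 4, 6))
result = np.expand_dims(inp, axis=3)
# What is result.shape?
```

(1, 4, 6, 1)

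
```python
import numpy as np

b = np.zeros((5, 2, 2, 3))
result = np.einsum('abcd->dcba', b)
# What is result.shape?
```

(3, 2, 2, 5)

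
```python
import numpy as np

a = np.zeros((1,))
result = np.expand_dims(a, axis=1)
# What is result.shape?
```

(1, 1)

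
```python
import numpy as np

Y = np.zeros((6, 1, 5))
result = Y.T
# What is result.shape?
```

(5, 1, 6)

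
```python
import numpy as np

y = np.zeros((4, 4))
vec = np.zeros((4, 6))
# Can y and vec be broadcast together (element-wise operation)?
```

No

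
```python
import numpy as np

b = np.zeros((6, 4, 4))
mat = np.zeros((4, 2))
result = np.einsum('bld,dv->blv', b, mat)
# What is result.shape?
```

(6, 4, 2)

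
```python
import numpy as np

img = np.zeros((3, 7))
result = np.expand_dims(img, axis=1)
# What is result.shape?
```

(3, 1, 7)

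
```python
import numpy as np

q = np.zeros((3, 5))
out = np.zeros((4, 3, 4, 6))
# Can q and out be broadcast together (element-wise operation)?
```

No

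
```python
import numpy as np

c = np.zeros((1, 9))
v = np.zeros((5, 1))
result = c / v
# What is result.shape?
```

(5, 9)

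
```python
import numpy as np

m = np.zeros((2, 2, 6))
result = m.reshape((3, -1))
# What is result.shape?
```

(3, 8)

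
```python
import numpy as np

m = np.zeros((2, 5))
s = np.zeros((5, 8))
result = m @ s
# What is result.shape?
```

(2, 8)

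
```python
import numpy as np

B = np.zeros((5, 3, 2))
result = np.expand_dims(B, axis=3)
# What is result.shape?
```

(5, 3, 2, 1)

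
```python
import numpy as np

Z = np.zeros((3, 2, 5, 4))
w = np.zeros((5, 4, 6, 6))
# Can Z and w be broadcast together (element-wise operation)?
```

No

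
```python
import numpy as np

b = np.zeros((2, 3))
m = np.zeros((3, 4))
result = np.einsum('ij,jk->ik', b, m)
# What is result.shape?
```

(2, 4)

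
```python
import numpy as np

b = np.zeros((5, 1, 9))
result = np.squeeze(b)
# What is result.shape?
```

(5, 9)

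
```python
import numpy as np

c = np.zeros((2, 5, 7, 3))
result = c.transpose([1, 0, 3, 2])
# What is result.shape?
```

(5, 2, 3, 7)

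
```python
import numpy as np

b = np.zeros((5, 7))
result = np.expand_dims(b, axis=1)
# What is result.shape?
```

(5, 1, 7)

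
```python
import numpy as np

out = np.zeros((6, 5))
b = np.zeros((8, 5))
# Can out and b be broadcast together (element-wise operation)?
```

No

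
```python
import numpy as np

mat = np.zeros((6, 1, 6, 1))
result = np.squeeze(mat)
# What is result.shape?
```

(6, 6)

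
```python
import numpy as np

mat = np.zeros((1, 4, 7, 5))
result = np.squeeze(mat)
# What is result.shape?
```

(4, 7, 5)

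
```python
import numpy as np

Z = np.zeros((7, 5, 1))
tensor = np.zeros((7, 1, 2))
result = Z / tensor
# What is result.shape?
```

(7, 5, 2)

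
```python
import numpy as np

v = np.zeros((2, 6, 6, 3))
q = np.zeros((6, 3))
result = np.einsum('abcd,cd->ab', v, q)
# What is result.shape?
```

(2, 6)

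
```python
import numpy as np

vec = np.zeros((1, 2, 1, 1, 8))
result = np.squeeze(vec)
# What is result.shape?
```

(2, 8)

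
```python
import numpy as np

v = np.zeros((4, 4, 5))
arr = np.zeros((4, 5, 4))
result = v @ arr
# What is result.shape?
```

(4, 4, 4)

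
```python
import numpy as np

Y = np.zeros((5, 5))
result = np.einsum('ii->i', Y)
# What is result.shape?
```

(5,)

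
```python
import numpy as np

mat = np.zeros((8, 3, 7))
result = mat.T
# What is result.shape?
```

(7, 3, 8)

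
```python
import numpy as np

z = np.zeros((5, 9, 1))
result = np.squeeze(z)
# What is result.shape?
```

(5, 9)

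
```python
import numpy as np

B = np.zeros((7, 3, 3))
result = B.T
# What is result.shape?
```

(3, 3, 7)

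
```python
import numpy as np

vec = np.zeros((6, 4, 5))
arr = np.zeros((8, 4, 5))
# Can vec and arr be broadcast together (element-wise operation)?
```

No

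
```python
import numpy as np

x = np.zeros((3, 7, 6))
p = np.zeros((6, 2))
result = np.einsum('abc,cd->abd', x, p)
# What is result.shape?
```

(3, 7, 2)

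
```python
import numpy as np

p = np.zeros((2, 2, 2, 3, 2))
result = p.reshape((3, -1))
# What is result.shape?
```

(3, 16)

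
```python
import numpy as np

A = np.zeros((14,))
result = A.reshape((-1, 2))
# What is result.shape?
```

(7, 2)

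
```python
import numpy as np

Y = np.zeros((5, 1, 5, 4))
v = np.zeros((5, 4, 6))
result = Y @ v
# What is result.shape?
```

(5, 5, 5, 6)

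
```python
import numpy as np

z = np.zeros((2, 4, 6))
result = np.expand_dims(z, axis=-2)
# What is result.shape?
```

(2, 4, 1, 6)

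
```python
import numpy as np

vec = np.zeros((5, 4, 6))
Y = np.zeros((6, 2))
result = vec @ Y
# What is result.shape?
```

(5, 4, 2)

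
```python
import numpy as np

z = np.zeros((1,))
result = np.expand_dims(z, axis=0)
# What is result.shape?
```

(1, 1)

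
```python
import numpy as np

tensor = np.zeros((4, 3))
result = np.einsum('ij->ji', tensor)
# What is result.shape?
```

(3, 4)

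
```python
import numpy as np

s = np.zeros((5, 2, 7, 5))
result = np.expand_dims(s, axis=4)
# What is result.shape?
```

(5, 2, 7, 5, 1)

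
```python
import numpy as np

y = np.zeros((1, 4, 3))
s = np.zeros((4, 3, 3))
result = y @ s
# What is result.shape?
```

(4, 4, 3)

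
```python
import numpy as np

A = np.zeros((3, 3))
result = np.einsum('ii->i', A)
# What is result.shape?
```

(3,)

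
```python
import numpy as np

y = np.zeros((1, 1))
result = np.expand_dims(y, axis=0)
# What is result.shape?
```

(1, 1, 1)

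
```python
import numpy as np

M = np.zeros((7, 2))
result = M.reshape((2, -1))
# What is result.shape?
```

(2, 7)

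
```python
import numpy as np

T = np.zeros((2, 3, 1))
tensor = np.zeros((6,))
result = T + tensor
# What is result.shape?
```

(2, 3, 6)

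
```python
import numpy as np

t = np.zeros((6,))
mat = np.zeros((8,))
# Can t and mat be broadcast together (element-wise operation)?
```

No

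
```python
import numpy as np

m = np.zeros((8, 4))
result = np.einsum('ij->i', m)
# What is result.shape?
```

(8,)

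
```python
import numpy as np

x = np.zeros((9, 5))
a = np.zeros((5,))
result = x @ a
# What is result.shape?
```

(9,)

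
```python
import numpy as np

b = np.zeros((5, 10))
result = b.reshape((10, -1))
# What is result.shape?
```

(10, 5)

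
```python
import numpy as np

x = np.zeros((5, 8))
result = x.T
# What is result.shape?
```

(8, 5)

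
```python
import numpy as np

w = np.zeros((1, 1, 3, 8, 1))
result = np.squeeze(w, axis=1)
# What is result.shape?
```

(1, 3, 8, 1)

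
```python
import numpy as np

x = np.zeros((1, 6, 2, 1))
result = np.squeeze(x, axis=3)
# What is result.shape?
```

(1, 6, 2)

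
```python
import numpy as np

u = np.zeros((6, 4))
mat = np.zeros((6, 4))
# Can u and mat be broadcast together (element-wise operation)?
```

Yes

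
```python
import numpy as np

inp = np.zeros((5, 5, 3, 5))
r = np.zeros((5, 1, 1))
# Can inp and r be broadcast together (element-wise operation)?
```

Yes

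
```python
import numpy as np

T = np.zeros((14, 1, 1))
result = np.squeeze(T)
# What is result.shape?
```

(14,)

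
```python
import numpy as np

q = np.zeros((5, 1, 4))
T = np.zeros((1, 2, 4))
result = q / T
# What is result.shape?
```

(5, 2, 4)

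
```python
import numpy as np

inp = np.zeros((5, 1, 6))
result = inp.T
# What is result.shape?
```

(6, 1, 5)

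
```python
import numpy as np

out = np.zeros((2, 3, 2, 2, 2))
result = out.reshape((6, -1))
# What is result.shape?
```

(6, 8)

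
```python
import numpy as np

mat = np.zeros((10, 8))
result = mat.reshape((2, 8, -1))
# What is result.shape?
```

(2, 8, 5)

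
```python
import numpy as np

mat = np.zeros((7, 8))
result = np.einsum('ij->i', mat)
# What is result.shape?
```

(7,)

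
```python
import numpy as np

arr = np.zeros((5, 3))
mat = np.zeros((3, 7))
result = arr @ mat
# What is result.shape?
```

(5, 7)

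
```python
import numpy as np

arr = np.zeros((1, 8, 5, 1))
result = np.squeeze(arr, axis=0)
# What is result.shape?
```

(8, 5, 1)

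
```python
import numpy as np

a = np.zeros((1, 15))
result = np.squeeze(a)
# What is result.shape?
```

(15,)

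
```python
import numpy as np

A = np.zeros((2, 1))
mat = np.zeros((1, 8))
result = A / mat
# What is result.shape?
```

(2, 8)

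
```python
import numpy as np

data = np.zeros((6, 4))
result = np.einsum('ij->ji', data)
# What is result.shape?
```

(4, 6)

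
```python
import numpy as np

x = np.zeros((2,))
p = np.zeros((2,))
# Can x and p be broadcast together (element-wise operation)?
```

Yes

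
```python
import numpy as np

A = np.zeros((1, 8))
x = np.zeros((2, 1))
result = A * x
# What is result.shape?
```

(2, 8)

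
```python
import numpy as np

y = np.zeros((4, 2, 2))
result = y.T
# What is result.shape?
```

(2, 2, 4)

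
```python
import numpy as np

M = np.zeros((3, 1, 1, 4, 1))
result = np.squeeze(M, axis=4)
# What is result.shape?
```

(3, 1, 1, 4)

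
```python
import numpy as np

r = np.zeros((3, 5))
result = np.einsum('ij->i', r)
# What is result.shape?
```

(3,)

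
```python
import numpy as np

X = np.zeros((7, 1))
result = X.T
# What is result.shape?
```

(1, 7)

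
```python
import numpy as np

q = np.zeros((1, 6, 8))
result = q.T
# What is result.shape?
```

(8, 6, 1)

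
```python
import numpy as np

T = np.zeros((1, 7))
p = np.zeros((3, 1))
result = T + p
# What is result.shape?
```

(3, 7)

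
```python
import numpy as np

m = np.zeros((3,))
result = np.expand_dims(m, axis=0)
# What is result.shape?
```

(1, 3)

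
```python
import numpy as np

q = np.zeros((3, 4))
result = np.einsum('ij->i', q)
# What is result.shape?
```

(3,)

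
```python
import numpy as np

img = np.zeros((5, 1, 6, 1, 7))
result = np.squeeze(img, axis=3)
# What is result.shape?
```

(5, 1, 6, 7)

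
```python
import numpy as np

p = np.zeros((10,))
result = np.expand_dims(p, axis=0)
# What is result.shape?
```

(1, 10)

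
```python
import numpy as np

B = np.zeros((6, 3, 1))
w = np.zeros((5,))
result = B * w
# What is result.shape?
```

(6, 3, 5)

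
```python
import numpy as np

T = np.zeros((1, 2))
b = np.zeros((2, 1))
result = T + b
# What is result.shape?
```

(2, 2)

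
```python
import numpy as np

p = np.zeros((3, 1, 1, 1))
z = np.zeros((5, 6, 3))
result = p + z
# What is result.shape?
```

(3, 5, 6, 3)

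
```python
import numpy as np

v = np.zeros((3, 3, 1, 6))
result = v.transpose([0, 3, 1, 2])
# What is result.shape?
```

(3, 6, 3, 1)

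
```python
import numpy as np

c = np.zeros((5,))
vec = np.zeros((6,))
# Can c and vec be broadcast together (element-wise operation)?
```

No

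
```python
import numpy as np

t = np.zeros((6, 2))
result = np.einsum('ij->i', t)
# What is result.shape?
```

(6,)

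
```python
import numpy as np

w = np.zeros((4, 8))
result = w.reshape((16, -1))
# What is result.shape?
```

(16, 2)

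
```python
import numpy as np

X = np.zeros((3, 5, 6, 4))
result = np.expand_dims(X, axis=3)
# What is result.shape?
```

(3, 5, 6, 1, 4)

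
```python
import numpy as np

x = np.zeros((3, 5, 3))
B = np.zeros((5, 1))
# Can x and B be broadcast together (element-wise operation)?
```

Yes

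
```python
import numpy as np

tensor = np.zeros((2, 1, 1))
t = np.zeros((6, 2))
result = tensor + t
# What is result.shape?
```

(2, 6, 2)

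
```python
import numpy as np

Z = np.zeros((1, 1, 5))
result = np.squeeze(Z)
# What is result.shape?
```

(5,)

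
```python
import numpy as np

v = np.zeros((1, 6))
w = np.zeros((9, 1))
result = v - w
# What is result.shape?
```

(9, 6)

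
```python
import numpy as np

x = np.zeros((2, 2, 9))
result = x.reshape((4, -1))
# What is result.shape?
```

(4, 9)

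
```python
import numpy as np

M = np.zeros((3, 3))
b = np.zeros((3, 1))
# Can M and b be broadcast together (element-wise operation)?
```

Yes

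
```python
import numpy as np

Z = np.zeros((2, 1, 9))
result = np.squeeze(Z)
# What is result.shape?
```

(2, 9)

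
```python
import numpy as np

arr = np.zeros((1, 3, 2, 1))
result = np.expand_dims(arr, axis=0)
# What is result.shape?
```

(1, 1, 3, 2, 1)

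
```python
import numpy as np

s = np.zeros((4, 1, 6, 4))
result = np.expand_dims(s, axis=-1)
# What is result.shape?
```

(4, 1, 6, 4, 1)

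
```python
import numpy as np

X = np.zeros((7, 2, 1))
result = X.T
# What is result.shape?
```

(1, 2, 7)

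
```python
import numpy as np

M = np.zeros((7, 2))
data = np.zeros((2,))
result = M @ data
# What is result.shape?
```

(7,)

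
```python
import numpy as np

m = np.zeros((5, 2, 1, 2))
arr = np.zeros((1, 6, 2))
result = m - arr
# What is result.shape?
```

(5, 2, 6, 2)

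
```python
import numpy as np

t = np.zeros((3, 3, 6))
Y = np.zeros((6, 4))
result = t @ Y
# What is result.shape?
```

(3, 3, 4)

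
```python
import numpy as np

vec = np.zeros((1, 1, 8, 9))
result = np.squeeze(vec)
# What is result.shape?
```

(8, 9)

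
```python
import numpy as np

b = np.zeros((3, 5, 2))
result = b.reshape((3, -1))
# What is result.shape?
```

(3, 10)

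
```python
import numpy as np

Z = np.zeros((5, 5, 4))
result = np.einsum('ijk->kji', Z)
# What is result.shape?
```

(4, 5, 5)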